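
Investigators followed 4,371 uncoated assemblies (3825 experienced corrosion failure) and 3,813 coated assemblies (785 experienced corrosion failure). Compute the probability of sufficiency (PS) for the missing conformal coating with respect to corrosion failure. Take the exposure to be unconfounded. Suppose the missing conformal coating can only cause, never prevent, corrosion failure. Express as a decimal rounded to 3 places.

p₁ = P(outcome | exposed) = 3825/4371 = 0.87509
p₀ = P(outcome | unexposed) = 785/3813 = 0.20587
Under exogeneity and monotonicity, PS = (p₁ − p₀) / (1 − p₀).
PS = (0.87509 − 0.20587) / (1 − 0.20587) = 0.66921 / 0.79413 ≈ 0.8427

PS ≈ 0.843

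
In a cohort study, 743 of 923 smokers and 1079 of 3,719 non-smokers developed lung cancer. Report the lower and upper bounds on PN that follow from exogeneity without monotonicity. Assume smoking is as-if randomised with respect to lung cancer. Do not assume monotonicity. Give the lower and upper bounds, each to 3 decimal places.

0.640 ≤ PN ≤ 0.882

p₁ = P(outcome | exposed) = 743/923 = 0.80498
p₀ = P(outcome | unexposed) = 1079/3719 = 0.29013
Under exogeneity alone the bounds on PN are max{0,(p₁−p₀)/p₁} ≤ PN ≤ min{1,(1−p₀)/p₁}.
  lower = (p₁ − p₀)/p₁ = 0.51485 / 0.80498 ≈ 0.6396
  upper = min{1, (1 − p₀)/p₁} = 0.70987 / 0.80498 ≈ 0.8818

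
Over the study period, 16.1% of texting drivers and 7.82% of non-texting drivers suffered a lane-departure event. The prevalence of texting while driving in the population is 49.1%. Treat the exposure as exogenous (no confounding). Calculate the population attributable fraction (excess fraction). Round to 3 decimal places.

p₁ = 0.161, p₀ = 0.0782.
Overall risk P(Y=1) = π·p₁ + (1−π)·p₀ = 0.491×0.161 + 0.509×0.0782 = 0.11885.
Under exogeneity, PAF = [P(Y=1) − p₀] / P(Y=1).
PAF = (0.11885 − 0.0782) / 0.11885 ≈ 0.3421

PAF ≈ 0.342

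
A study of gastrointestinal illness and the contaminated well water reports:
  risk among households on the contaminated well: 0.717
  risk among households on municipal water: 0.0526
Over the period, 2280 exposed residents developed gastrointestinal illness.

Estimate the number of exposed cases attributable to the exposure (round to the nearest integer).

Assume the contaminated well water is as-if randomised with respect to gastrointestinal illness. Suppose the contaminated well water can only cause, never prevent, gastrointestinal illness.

Let p₁ = 0.717, p₀ = 0.0526.
PN = (p₁ − p₀)/p₁ = (0.717 − 0.0526) / 0.717 ≈ 0.92664.
Attributable cases ≈ PN × (exposed cases) = 0.92664 × 2280 ≈ 2112.74.

about 2113 cases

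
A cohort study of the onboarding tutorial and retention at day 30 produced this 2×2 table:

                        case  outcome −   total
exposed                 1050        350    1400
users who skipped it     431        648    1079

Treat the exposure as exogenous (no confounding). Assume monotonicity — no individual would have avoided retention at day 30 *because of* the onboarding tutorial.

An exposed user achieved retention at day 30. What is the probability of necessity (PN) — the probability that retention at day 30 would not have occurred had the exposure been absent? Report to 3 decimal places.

p₁ = P(outcome | exposed) = 1050/1400 = 0.75
p₀ = P(outcome | unexposed) = 431/1079 = 0.39944
Under exogeneity and monotonicity, PN = (p₁ − p₀) / p₁.
PN = (0.75 − 0.39944) / 0.75 = 0.35056 / 0.75 ≈ 0.4674

PN ≈ 0.467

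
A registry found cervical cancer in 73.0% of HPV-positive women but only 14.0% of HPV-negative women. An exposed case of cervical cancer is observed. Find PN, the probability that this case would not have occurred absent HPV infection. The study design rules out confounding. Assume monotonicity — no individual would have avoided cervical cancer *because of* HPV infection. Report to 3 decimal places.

p₁ = 0.73, p₀ = 0.14.
Under exogeneity and monotonicity, PN = (p₁ − p₀) / p₁.
PN = (0.73 − 0.14) / 0.73 = 0.59 / 0.73 ≈ 0.8082

PN ≈ 0.808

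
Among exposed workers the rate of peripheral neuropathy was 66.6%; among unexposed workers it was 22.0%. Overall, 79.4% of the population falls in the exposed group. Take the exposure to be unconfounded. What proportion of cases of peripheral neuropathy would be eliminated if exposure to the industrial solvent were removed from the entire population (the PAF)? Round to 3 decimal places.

p₁ = 0.666, p₀ = 0.22.
Overall risk P(Y=1) = π·p₁ + (1−π)·p₀ = 0.794×0.666 + 0.206×0.22 = 0.57412.
Under exogeneity, PAF = [P(Y=1) − p₀] / P(Y=1).
PAF = (0.57412 − 0.22) / 0.57412 ≈ 0.6168

PAF ≈ 0.617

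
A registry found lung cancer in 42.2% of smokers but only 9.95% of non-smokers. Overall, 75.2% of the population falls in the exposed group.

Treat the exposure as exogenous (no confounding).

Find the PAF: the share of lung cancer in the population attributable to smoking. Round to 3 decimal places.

PAF ≈ 0.709

p₁ = 0.422, p₀ = 0.0995.
Overall risk P(Y=1) = π·p₁ + (1−π)·p₀ = 0.752×0.422 + 0.248×0.0995 = 0.34202.
Under exogeneity, PAF = [P(Y=1) − p₀] / P(Y=1).
PAF = (0.34202 − 0.0995) / 0.34202 ≈ 0.7091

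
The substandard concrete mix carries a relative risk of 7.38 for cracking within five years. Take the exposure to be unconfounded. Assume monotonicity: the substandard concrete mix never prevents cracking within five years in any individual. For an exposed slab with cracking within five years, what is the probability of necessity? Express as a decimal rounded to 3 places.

PN ≈ 0.864

Under exogeneity and monotonicity, PN = (RR − 1) / RR = 1 − 1/RR.
PN = (7.38 − 1) / 7.38 = 6.38 / 7.38 ≈ 0.8645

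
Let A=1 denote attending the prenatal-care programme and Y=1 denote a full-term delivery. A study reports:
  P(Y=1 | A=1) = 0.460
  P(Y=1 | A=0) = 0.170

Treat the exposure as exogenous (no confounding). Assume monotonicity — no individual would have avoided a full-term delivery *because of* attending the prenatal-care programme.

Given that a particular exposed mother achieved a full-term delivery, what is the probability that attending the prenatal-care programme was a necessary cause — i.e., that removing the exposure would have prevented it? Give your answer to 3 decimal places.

PN ≈ 0.630

Let p₁ = 0.46, p₀ = 0.17.
Under exogeneity and monotonicity, PN = (p₁ − p₀) / p₁.
PN = (0.46 − 0.17) / 0.46 = 0.29 / 0.46 ≈ 0.6304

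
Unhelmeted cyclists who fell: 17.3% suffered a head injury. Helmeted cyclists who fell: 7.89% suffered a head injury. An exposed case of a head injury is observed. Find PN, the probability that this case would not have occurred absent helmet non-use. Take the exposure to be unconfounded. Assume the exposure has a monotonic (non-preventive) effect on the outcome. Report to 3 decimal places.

PN ≈ 0.544

p₁ = 0.173, p₀ = 0.0789.
Under exogeneity and monotonicity, PN = (p₁ − p₀) / p₁.
PN = (0.173 − 0.0789) / 0.173 = 0.0941 / 0.173 ≈ 0.5439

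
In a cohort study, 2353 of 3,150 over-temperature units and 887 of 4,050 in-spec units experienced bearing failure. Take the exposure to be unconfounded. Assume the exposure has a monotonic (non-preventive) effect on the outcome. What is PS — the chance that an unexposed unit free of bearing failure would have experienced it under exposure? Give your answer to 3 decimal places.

PS ≈ 0.676

p₁ = P(outcome | exposed) = 2353/3150 = 0.74698
p₀ = P(outcome | unexposed) = 887/4050 = 0.21901
Under exogeneity and monotonicity, PS = (p₁ − p₀) / (1 − p₀).
PS = (0.74698 − 0.21901) / (1 − 0.21901) = 0.52797 / 0.78099 ≈ 0.6760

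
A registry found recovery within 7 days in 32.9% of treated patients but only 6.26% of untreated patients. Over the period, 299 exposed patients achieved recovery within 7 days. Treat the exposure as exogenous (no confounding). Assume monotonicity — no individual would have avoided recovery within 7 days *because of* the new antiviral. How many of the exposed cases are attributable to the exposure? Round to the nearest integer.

about 242 cases

p₁ = 0.329, p₀ = 0.0626.
PN = (p₁ − p₀)/p₁ = (0.329 − 0.0626) / 0.329 ≈ 0.80973.
Attributable cases ≈ PN × (exposed cases) = 0.80973 × 299 ≈ 242.11.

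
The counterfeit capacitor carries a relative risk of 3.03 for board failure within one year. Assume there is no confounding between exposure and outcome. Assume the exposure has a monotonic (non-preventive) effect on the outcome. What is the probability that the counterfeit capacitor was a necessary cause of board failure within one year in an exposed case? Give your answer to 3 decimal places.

Under exogeneity and monotonicity, PN = (RR − 1) / RR = 1 − 1/RR.
PN = (3.03 − 1) / 3.03 = 2.03 / 3.03 ≈ 0.6700

PN ≈ 0.670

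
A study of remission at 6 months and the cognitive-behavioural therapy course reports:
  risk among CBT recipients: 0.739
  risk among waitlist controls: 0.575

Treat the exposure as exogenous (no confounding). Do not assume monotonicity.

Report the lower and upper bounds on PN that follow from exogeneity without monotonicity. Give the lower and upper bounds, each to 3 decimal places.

0.222 ≤ PN ≤ 0.575

Let p₁ = 0.739, p₀ = 0.575.
Under exogeneity alone the bounds on PN are max{0,(p₁−p₀)/p₁} ≤ PN ≤ min{1,(1−p₀)/p₁}.
  lower = (p₁ − p₀)/p₁ = 0.164 / 0.739 ≈ 0.2219
  upper = min{1, (1 − p₀)/p₁} = 0.425 / 0.739 ≈ 0.5751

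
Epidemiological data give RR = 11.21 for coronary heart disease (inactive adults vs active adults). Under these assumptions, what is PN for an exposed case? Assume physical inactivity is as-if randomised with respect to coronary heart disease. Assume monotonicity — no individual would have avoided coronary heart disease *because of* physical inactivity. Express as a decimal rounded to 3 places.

PN ≈ 0.911

Under exogeneity and monotonicity, PN = (RR − 1) / RR = 1 − 1/RR.
PN = (11.21 − 1) / 11.21 = 10.21 / 11.21 ≈ 0.9108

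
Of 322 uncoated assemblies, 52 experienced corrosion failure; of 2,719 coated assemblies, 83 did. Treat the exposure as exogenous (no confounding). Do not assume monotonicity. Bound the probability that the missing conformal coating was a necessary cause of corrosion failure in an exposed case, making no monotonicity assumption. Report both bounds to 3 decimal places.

p₁ = P(outcome | exposed) = 52/322 = 0.16149
p₀ = P(outcome | unexposed) = 83/2719 = 0.030526
Under exogeneity alone the bounds on PN are max{0,(p₁−p₀)/p₁} ≤ PN ≤ min{1,(1−p₀)/p₁}.
  lower = (p₁ − p₀)/p₁ = 0.13096 / 0.16149 ≈ 0.8110
  upper = min{1, (1 − p₀)/p₁} = 0.96947 / 0.16149 ≈ 6.0033 → capped at 1

0.811 ≤ PN ≤ 1.000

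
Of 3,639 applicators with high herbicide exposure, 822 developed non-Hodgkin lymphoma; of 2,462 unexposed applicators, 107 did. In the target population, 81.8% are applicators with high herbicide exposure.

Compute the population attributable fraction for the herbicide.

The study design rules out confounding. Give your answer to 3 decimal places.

PAF ≈ 0.774

p₁ = P(outcome | exposed) = 822/3639 = 0.22589
p₀ = P(outcome | unexposed) = 107/2462 = 0.043461
Overall risk P(Y=1) = π·p₁ + (1−π)·p₀ = 0.818×0.22589 + 0.182×0.043461 = 0.19268.
Under exogeneity, PAF = [P(Y=1) − p₀] / P(Y=1).
PAF = (0.19268 − 0.043461) / 0.19268 ≈ 0.7744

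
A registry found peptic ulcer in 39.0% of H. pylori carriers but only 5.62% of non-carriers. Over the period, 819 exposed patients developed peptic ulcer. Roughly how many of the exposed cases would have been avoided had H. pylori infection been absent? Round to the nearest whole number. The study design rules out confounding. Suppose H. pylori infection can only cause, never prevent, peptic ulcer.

about 701 cases

p₁ = 0.39, p₀ = 0.0562.
PN = (p₁ − p₀)/p₁ = (0.39 − 0.0562) / 0.39 ≈ 0.85590.
Attributable cases ≈ PN × (exposed cases) = 0.85590 × 819 ≈ 700.98.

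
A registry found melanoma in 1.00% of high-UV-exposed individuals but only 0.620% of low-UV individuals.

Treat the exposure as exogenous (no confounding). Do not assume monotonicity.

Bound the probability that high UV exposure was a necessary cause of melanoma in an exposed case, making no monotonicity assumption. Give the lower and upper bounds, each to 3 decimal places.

p₁ = 0.01, p₀ = 0.0062.
Under exogeneity alone the bounds on PN are max{0,(p₁−p₀)/p₁} ≤ PN ≤ min{1,(1−p₀)/p₁}.
  lower = (p₁ − p₀)/p₁ = 0.0038 / 0.01 ≈ 0.3800
  upper = min{1, (1 − p₀)/p₁} = 0.9938 / 0.01 ≈ 99.3800 → capped at 1

0.380 ≤ PN ≤ 1.000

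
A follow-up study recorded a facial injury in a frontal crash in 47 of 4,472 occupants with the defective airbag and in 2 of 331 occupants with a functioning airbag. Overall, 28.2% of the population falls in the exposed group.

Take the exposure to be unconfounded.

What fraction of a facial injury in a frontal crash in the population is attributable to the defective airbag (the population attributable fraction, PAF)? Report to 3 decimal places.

p₁ = P(outcome | exposed) = 47/4472 = 0.01051
p₀ = P(outcome | unexposed) = 2/331 = 0.0060423
Overall risk P(Y=1) = π·p₁ + (1−π)·p₀ = 0.282×0.01051 + 0.718×0.0060423 = 0.0073021.
Under exogeneity, PAF = [P(Y=1) − p₀] / P(Y=1).
PAF = (0.0073021 − 0.0060423) / 0.0073021 ≈ 0.1725

PAF ≈ 0.173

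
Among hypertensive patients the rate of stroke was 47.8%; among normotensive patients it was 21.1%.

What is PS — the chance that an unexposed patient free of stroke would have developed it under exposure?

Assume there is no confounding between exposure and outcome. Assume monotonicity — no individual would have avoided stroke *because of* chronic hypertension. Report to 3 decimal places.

PS ≈ 0.338

p₁ = 0.478, p₀ = 0.211.
Under exogeneity and monotonicity, PS = (p₁ − p₀) / (1 − p₀).
PS = (0.478 − 0.211) / (1 − 0.211) = 0.267 / 0.789 ≈ 0.3384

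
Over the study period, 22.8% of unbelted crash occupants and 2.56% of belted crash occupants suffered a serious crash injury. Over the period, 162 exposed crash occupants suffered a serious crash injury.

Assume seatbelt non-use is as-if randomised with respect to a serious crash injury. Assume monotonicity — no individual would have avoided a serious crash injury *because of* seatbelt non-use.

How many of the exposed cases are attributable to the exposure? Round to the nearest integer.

p₁ = 0.228, p₀ = 0.0256.
PN = (p₁ − p₀)/p₁ = (0.228 − 0.0256) / 0.228 ≈ 0.88772.
Attributable cases ≈ PN × (exposed cases) = 0.88772 × 162 ≈ 143.81.

about 144 cases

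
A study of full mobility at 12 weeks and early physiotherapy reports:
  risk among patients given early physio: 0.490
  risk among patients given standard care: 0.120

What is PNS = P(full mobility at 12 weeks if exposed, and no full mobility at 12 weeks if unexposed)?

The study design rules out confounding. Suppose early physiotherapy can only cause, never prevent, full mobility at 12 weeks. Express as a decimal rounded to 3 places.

PNS ≈ 0.370

Let p₁ = 0.49, p₀ = 0.12.
Under exogeneity and monotonicity, PNS = p₁ − p₀.
PNS = 0.49 − 0.12 = 0.37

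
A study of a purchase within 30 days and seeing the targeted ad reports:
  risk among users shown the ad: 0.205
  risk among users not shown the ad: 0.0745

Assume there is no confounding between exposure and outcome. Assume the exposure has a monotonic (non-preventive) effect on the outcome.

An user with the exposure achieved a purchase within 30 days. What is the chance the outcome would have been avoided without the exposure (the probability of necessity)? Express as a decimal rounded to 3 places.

PN ≈ 0.637

Let p₁ = 0.205, p₀ = 0.0745.
Under exogeneity and monotonicity, PN = (p₁ − p₀) / p₁.
PN = (0.205 − 0.0745) / 0.205 = 0.1305 / 0.205 ≈ 0.6366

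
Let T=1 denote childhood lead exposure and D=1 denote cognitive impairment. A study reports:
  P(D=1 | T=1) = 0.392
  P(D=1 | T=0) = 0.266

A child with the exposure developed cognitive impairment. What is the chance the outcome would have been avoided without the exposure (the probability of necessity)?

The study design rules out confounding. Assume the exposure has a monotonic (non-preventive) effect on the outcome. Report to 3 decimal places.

Let p₁ = 0.392, p₀ = 0.266.
Under exogeneity and monotonicity, PN = (p₁ − p₀) / p₁.
PN = (0.392 − 0.266) / 0.392 = 0.126 / 0.392 ≈ 0.3214

PN ≈ 0.321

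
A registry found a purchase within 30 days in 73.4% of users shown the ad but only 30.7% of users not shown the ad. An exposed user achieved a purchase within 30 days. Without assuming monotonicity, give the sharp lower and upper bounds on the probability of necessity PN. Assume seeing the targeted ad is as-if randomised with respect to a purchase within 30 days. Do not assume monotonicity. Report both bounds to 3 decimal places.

p₁ = 0.734, p₀ = 0.307.
Under exogeneity alone the bounds on PN are max{0,(p₁−p₀)/p₁} ≤ PN ≤ min{1,(1−p₀)/p₁}.
  lower = (p₁ − p₀)/p₁ = 0.427 / 0.734 ≈ 0.5817
  upper = min{1, (1 − p₀)/p₁} = 0.693 / 0.734 ≈ 0.9441

0.582 ≤ PN ≤ 0.944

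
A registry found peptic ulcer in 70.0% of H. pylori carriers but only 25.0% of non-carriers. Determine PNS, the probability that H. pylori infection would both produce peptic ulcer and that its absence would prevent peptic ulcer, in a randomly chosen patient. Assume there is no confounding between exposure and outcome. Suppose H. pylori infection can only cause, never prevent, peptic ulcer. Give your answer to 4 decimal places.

PNS ≈ 0.4500

p₁ = 0.7, p₀ = 0.25.
Under exogeneity and monotonicity, PNS = p₁ − p₀.
PNS = 0.7 − 0.25 = 0.45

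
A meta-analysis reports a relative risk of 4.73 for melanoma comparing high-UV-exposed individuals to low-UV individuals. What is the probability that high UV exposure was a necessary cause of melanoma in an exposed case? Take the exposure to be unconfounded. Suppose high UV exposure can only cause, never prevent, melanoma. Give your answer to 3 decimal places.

Under exogeneity and monotonicity, PN = (RR − 1) / RR = 1 − 1/RR.
PN = (4.73 − 1) / 4.73 = 3.73 / 4.73 ≈ 0.7886

PN ≈ 0.789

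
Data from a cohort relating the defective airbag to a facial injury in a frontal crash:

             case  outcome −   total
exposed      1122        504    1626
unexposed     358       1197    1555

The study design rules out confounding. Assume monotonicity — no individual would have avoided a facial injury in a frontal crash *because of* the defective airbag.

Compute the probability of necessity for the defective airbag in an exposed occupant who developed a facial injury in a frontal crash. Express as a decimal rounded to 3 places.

PN ≈ 0.666

p₁ = P(outcome | exposed) = 1122/1626 = 0.69004
p₀ = P(outcome | unexposed) = 358/1555 = 0.23023
Under exogeneity and monotonicity, PN = (p₁ − p₀) / p₁.
PN = (0.69004 − 0.23023) / 0.69004 = 0.45981 / 0.69004 ≈ 0.6664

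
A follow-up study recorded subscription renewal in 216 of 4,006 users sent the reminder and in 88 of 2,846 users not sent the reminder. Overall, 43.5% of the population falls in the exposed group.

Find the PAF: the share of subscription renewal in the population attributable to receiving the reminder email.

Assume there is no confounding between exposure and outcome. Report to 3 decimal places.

p₁ = P(outcome | exposed) = 216/4006 = 0.053919
p₀ = P(outcome | unexposed) = 88/2846 = 0.030921
Overall risk P(Y=1) = π·p₁ + (1−π)·p₀ = 0.435×0.053919 + 0.565×0.030921 = 0.040925.
Under exogeneity, PAF = [P(Y=1) − p₀] / P(Y=1).
PAF = (0.040925 − 0.030921) / 0.040925 ≈ 0.2445

PAF ≈ 0.244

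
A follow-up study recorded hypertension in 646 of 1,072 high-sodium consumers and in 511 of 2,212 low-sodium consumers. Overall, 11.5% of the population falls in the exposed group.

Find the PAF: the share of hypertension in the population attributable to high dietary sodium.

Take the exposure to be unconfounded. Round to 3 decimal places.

PAF ≈ 0.156

p₁ = P(outcome | exposed) = 646/1072 = 0.60261
p₀ = P(outcome | unexposed) = 511/2212 = 0.23101
Overall risk P(Y=1) = π·p₁ + (1−π)·p₀ = 0.115×0.60261 + 0.885×0.23101 = 0.27375.
Under exogeneity, PAF = [P(Y=1) − p₀] / P(Y=1).
PAF = (0.27375 − 0.23101) / 0.27375 ≈ 0.1561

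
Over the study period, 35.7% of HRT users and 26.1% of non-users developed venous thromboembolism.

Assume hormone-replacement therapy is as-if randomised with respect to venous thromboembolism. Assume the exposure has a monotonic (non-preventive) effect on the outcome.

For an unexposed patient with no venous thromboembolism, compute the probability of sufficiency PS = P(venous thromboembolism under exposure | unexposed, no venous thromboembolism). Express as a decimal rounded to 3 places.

PS ≈ 0.130

p₁ = 0.357, p₀ = 0.261.
Under exogeneity and monotonicity, PS = (p₁ − p₀) / (1 − p₀).
PS = (0.357 − 0.261) / (1 − 0.261) = 0.096 / 0.739 ≈ 0.1299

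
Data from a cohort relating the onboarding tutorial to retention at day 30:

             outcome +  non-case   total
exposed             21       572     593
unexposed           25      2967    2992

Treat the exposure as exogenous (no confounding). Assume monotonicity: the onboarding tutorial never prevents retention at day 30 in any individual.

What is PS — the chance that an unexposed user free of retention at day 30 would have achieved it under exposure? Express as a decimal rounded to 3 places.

p₁ = P(outcome | exposed) = 21/593 = 0.035413
p₀ = P(outcome | unexposed) = 25/2992 = 0.0083556
Under exogeneity and monotonicity, PS = (p₁ − p₀) / (1 − p₀).
PS = (0.035413 − 0.0083556) / (1 − 0.0083556) = 0.027058 / 0.99164 ≈ 0.0273

PS ≈ 0.027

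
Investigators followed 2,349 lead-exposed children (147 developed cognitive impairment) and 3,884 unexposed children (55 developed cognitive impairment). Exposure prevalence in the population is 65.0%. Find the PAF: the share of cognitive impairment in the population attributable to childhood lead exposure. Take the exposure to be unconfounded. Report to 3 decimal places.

p₁ = P(outcome | exposed) = 147/2349 = 0.06258
p₀ = P(outcome | unexposed) = 55/3884 = 0.014161
Overall risk P(Y=1) = π·p₁ + (1−π)·p₀ = 0.65×0.06258 + 0.35×0.014161 = 0.045633.
Under exogeneity, PAF = [P(Y=1) − p₀] / P(Y=1).
PAF = (0.045633 − 0.014161) / 0.045633 ≈ 0.6897

PAF ≈ 0.690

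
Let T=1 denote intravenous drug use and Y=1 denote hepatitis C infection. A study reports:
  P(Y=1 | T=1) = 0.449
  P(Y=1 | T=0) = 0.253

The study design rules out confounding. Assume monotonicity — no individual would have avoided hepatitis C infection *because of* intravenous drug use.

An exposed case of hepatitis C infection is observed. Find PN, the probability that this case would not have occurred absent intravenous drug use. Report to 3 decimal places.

Let p₁ = 0.449, p₀ = 0.253.
Under exogeneity and monotonicity, PN = (p₁ − p₀) / p₁.
PN = (0.449 − 0.253) / 0.449 = 0.196 / 0.449 ≈ 0.4365

PN ≈ 0.437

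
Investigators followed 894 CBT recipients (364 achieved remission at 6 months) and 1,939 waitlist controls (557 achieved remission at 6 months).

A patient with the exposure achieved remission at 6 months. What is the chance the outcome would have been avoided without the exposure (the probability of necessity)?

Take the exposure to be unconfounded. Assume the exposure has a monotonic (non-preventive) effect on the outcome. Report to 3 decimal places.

PN ≈ 0.294

p₁ = P(outcome | exposed) = 364/894 = 0.40716
p₀ = P(outcome | unexposed) = 557/1939 = 0.28726
Under exogeneity and monotonicity, PN = (p₁ − p₀) / p₁.
PN = (0.40716 − 0.28726) / 0.40716 = 0.1199 / 0.40716 ≈ 0.2945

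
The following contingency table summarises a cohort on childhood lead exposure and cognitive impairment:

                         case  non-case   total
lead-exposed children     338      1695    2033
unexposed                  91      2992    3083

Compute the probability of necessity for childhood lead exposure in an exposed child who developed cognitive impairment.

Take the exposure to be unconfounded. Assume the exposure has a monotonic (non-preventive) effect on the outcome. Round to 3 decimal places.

p₁ = P(outcome | exposed) = 338/2033 = 0.16626
p₀ = P(outcome | unexposed) = 91/3083 = 0.029517
Under exogeneity and monotonicity, PN = (p₁ − p₀)/p₁.
PN = (0.16626 − 0.029517) / 0.16626 ≈ 0.8225

PN ≈ 0.822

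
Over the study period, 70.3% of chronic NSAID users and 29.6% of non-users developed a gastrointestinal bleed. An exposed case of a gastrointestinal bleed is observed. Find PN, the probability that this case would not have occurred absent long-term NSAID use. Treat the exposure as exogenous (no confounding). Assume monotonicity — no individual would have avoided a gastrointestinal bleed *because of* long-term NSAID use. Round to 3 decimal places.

p₁ = 0.703, p₀ = 0.296.
Under exogeneity and monotonicity, PN = (p₁ − p₀) / p₁.
PN = (0.703 − 0.296) / 0.703 = 0.407 / 0.703 ≈ 0.5789

PN ≈ 0.579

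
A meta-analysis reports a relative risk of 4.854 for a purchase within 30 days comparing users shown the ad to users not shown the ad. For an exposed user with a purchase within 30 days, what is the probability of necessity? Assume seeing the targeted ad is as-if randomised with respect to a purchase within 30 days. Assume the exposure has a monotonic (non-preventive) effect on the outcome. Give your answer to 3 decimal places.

PN ≈ 0.794

Under exogeneity and monotonicity, PN = (RR − 1) / RR = 1 − 1/RR.
PN = (4.854 − 1) / 4.854 = 3.854 / 4.854 ≈ 0.7940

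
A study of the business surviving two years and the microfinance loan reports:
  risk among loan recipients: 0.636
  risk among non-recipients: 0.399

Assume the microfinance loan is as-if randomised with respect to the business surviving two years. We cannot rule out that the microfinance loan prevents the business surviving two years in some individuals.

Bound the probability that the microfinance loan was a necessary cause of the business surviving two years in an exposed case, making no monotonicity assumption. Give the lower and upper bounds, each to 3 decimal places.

0.373 ≤ PN ≤ 0.945

Let p₁ = 0.636, p₀ = 0.399.
Under exogeneity alone the bounds on PN are max{0,(p₁−p₀)/p₁} ≤ PN ≤ min{1,(1−p₀)/p₁}.
  lower = (p₁ − p₀)/p₁ = 0.237 / 0.636 ≈ 0.3726
  upper = min{1, (1 − p₀)/p₁} = 0.601 / 0.636 ≈ 0.9450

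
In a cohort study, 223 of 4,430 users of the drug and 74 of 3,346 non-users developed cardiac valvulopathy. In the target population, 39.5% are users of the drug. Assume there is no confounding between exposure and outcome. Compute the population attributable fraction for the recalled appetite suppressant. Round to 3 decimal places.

PAF ≈ 0.335

p₁ = P(outcome | exposed) = 223/4430 = 0.050339
p₀ = P(outcome | unexposed) = 74/3346 = 0.022116
Overall risk P(Y=1) = π·p₁ + (1−π)·p₀ = 0.395×0.050339 + 0.605×0.022116 = 0.033264.
Under exogeneity, PAF = [P(Y=1) − p₀] / P(Y=1).
PAF = (0.033264 − 0.022116) / 0.033264 ≈ 0.3351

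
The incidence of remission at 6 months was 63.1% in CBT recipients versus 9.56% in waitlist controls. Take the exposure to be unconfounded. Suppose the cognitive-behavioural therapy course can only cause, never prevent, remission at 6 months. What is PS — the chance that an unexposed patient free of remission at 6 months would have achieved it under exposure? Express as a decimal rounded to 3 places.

PS ≈ 0.592

p₁ = 0.631, p₀ = 0.0956.
Under exogeneity and monotonicity, PS = (p₁ − p₀) / (1 − p₀).
PS = (0.631 − 0.0956) / (1 − 0.0956) = 0.5354 / 0.9044 ≈ 0.5920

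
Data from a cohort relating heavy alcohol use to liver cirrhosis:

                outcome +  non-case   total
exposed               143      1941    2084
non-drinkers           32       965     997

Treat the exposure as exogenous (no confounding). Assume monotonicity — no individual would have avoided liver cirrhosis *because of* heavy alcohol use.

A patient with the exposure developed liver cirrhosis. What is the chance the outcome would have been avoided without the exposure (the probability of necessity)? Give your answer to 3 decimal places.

p₁ = P(outcome | exposed) = 143/2084 = 0.068618
p₀ = P(outcome | unexposed) = 32/997 = 0.032096
Under exogeneity and monotonicity, PN = (p₁ − p₀) / p₁.
PN = (0.068618 − 0.032096) / 0.068618 = 0.036522 / 0.068618 ≈ 0.5322

PN ≈ 0.532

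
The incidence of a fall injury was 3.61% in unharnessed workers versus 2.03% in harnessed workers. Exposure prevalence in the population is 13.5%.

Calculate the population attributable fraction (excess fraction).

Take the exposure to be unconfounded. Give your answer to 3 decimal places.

p₁ = 0.0361, p₀ = 0.0203.
Overall risk P(Y=1) = π·p₁ + (1−π)·p₀ = 0.135×0.0361 + 0.865×0.0203 = 0.022433.
Under exogeneity, PAF = [P(Y=1) − p₀] / P(Y=1).
PAF = (0.022433 − 0.0203) / 0.022433 ≈ 0.0951

PAF ≈ 0.095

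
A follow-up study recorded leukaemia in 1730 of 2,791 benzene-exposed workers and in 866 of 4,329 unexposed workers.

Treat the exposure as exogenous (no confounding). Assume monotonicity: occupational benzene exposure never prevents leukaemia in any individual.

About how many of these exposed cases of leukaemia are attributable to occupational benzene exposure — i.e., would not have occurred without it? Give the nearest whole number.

about 1172 cases

p₁ = P(outcome | exposed) = 1730/2791 = 0.61985
p₀ = P(outcome | unexposed) = 866/4329 = 0.20005
PN = (p₁ − p₀)/p₁ = (0.61985 − 0.20005) / 0.61985 ≈ 0.67727.
Attributable cases ≈ PN × (exposed cases) = 0.67727 × 1730 ≈ 1171.67.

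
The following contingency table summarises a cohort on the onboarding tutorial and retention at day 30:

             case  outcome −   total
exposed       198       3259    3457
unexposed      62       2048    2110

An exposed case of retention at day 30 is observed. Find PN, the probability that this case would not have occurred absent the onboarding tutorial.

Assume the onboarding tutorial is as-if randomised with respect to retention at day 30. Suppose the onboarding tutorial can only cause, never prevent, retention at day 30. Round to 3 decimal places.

p₁ = P(outcome | exposed) = 198/3457 = 0.057275
p₀ = P(outcome | unexposed) = 62/2110 = 0.029384
Under exogeneity and monotonicity, PN = (p₁ − p₀)/p₁.
PN = (0.057275 − 0.029384) / 0.057275 ≈ 0.4870

PN ≈ 0.487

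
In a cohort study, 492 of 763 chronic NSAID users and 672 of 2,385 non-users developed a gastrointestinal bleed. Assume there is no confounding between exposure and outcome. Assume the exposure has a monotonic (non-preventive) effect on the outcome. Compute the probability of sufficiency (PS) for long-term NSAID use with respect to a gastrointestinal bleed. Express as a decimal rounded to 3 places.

PS ≈ 0.505

p₁ = P(outcome | exposed) = 492/763 = 0.64482
p₀ = P(outcome | unexposed) = 672/2385 = 0.28176
Under exogeneity and monotonicity, PS = (p₁ − p₀) / (1 − p₀).
PS = (0.64482 − 0.28176) / (1 − 0.28176) = 0.36306 / 0.71824 ≈ 0.5055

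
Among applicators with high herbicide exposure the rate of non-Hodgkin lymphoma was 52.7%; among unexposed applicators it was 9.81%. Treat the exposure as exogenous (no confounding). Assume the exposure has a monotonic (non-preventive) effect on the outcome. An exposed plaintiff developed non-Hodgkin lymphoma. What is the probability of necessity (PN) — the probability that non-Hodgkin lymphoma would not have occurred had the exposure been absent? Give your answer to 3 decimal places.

PN ≈ 0.814

p₁ = 0.527, p₀ = 0.0981.
Under exogeneity and monotonicity, PN = (p₁ − p₀) / p₁.
PN = (0.527 − 0.0981) / 0.527 = 0.4289 / 0.527 ≈ 0.8139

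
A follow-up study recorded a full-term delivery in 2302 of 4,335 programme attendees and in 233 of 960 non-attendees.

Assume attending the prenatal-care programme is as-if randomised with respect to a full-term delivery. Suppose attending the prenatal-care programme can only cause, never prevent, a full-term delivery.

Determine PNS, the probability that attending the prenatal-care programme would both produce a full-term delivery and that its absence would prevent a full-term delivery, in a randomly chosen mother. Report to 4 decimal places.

PNS ≈ 0.2883

p₁ = P(outcome | exposed) = 2302/4335 = 0.53103
p₀ = P(outcome | unexposed) = 233/960 = 0.24271
Under exogeneity and monotonicity, PNS = p₁ − p₀.
PNS = 0.53103 − 0.24271 = 0.28832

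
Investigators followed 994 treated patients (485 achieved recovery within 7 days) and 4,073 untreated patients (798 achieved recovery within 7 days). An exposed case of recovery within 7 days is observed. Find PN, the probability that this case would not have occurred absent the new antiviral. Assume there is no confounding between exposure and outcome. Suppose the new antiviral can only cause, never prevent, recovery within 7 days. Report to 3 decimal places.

p₁ = P(outcome | exposed) = 485/994 = 0.48793
p₀ = P(outcome | unexposed) = 798/4073 = 0.19592
Under exogeneity and monotonicity, PN = (p₁ − p₀) / p₁.
PN = (0.48793 − 0.19592) / 0.48793 = 0.292 / 0.48793 ≈ 0.5985

PN ≈ 0.598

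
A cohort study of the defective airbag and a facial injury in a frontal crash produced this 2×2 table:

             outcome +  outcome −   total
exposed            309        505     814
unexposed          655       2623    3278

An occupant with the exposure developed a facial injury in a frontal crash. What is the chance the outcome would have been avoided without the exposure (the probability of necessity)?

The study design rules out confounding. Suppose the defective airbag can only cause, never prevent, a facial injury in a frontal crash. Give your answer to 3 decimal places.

PN ≈ 0.474

p₁ = P(outcome | exposed) = 309/814 = 0.37961
p₀ = P(outcome | unexposed) = 655/3278 = 0.19982
Under exogeneity and monotonicity, PN = (p₁ − p₀)/p₁.
PN = (0.37961 − 0.19982) / 0.37961 ≈ 0.4736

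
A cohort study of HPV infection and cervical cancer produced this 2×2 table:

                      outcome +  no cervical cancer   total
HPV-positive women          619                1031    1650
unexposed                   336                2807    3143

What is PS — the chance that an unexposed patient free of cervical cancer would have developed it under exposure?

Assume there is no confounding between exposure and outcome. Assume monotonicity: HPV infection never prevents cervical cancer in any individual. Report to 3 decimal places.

p₁ = P(outcome | exposed) = 619/1650 = 0.37515
p₀ = P(outcome | unexposed) = 336/3143 = 0.1069
Under exogeneity and monotonicity, PS = (p₁ − p₀)/(1 − p₀).
PS = (0.37515 − 0.1069) / 0.8931 ≈ 0.3004

PS ≈ 0.300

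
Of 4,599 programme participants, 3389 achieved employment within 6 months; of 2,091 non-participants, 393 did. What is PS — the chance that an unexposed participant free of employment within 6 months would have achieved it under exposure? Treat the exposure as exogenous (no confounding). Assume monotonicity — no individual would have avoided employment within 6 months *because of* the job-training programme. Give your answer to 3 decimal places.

PS ≈ 0.676

p₁ = P(outcome | exposed) = 3389/4599 = 0.7369
p₀ = P(outcome | unexposed) = 393/2091 = 0.18795
Under exogeneity and monotonicity, PS = (p₁ − p₀) / (1 − p₀).
PS = (0.7369 − 0.18795) / (1 − 0.18795) = 0.54895 / 0.81205 ≈ 0.6760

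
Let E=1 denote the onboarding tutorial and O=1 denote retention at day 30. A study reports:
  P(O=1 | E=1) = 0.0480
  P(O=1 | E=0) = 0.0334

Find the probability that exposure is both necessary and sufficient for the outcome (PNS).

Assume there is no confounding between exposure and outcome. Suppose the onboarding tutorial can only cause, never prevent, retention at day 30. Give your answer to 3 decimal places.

PNS ≈ 0.015

Let p₁ = 0.048, p₀ = 0.0334.
Under exogeneity and monotonicity, PNS = p₁ − p₀.
PNS = 0.048 − 0.0334 = 0.0146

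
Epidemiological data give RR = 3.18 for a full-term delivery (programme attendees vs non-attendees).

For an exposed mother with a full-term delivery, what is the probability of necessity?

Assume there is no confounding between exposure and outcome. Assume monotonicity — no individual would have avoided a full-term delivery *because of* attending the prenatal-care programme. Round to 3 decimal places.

PN ≈ 0.686

Under exogeneity and monotonicity, PN = (RR − 1) / RR = 1 − 1/RR.
PN = (3.18 − 1) / 3.18 = 2.18 / 3.18 ≈ 0.6855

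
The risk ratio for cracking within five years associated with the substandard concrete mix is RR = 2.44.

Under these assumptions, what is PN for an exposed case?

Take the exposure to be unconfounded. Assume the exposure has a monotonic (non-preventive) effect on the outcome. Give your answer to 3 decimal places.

PN ≈ 0.590

Under exogeneity and monotonicity, PN = (RR − 1) / RR = 1 − 1/RR.
PN = (2.44 − 1) / 2.44 = 1.44 / 2.44 ≈ 0.5902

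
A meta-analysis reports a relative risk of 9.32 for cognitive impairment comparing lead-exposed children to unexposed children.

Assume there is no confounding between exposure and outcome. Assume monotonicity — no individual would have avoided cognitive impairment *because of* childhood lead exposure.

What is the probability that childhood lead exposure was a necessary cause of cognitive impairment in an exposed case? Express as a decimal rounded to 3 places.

Under exogeneity and monotonicity, PN = (RR − 1) / RR = 1 − 1/RR.
PN = (9.32 − 1) / 9.32 = 8.32 / 9.32 ≈ 0.8927

PN ≈ 0.893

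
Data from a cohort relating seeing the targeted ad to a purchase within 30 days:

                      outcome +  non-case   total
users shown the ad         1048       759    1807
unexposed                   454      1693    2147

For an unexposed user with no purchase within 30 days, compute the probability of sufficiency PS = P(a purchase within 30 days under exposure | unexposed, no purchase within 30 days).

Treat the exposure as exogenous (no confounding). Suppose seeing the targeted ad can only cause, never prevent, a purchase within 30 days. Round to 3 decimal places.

PS ≈ 0.467

p₁ = P(outcome | exposed) = 1048/1807 = 0.57997
p₀ = P(outcome | unexposed) = 454/2147 = 0.21146
Under exogeneity and monotonicity, PS = (p₁ − p₀)/(1 − p₀).
PS = (0.57997 − 0.21146) / 0.78854 ≈ 0.4673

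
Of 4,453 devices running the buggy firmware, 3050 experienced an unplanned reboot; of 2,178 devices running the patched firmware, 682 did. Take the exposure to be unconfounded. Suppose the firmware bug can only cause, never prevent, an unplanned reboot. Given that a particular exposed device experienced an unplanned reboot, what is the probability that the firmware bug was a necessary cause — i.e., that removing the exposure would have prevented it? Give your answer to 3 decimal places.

p₁ = P(outcome | exposed) = 3050/4453 = 0.68493
p₀ = P(outcome | unexposed) = 682/2178 = 0.31313
Under exogeneity and monotonicity, PN = (p₁ − p₀) / p₁.
PN = (0.68493 − 0.31313) / 0.68493 = 0.3718 / 0.68493 ≈ 0.5428

PN ≈ 0.543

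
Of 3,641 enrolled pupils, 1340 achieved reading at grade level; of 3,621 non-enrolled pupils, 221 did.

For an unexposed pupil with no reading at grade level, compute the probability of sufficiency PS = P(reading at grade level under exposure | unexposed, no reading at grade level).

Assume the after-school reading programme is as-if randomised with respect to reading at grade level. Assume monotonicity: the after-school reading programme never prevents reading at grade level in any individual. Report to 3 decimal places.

p₁ = P(outcome | exposed) = 1340/3641 = 0.36803
p₀ = P(outcome | unexposed) = 221/3621 = 0.061033
Under exogeneity and monotonicity, PS = (p₁ − p₀) / (1 − p₀).
PS = (0.36803 − 0.061033) / (1 − 0.061033) = 0.307 / 0.93897 ≈ 0.3270

PS ≈ 0.327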